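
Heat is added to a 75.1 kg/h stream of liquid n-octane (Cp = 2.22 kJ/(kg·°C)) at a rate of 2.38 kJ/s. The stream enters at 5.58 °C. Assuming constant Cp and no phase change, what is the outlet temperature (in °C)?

T_out = 57.0 °C

Q = 2.38 kJ/s = 8568 kJ/h
ΔT = Q/(ṁ·Cp) = 8568/(75.1×2.22) = 51.391 K
T_out = 5.58 + 51.391 = 56.971 °C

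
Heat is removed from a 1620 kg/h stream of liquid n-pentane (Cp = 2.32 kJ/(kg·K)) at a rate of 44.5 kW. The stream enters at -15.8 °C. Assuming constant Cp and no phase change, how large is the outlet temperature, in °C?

Q = 44.5 kW = 160200 kJ/h
ΔT = Q/(ṁ·Cp) = 160200/(1620×2.32) = 42.625 K
T_out = -15.8 − 42.625 = -58.425 °C

T_out = -58.4 °C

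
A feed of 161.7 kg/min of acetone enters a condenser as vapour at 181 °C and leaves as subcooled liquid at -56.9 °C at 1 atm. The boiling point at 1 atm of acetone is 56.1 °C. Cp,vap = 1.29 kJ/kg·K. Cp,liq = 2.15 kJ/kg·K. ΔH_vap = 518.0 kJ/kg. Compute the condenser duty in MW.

vapour 181→56.1 °C: -161.12 kJ/kg
condensation at 56.1 °C: -518 kJ/kg
liquid 56.1→-56.9 °C: -242.95 kJ/kg
Δh = -161.12 + -518 + -242.95 = -922.07 kJ/kg
Q = ṁ·Δh = 161.7 kg/min × -922.07 kJ/kg = -149100 kJ/min
|Q| = 2485 kW = 2.485 MW

Q_c = 2.48 MW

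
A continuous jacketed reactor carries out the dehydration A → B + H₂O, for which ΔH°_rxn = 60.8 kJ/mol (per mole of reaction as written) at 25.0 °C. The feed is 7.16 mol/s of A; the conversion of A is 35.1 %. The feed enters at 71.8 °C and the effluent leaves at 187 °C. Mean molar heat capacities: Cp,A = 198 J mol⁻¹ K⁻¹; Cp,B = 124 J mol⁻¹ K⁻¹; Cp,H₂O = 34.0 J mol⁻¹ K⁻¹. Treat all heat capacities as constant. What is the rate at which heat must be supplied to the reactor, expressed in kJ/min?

Extent of reaction ξ = 0.351 × 7.16 = 2.5132 mol/s
Reaction term: ξ·ΔH°_rxn = 2.5132 × 60.8 = 152.8 kJ/s
Sensible, feed 71.8→25 °C: -66.347 kJ/s
Outlet flows (mol/s): A 4.6468, B 2.5132, H₂O 2.5132
Sensible, products 25→187 °C: 213.38 kJ/s
Q = ΔH = 299.83 kJ/s = 299.83 kW
Heat supplied = 17990 kJ/min

Q_in = 18000 kJ/min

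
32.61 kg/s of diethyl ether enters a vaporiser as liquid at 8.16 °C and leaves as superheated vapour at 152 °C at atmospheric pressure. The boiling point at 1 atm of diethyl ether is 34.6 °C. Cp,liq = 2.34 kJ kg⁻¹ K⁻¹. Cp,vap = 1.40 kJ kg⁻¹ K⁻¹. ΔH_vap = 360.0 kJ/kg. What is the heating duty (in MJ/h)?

liquid 8.16→34.6 °C: 61.87 kJ/kg
vaporisation at 34.6 °C: 360 kJ/kg
vapour 34.6→152 °C: 164.36 kJ/kg
Δh = 61.87 + 360 + 164.36 = 586.23 kJ/kg
Q = ṁ·Δh = 32.61 kg/s × 586.23 kJ/kg = 19117 kJ/s
|Q| = 19117 kW = 68821 MJ/h

Q = 68800 MJ/h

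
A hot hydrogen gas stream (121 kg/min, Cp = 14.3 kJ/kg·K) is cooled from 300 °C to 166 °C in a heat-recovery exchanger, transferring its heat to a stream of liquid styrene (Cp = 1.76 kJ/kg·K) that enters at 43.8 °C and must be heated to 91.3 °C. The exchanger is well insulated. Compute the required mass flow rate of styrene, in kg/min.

ṁ_c = 2770 kg/min

Heat released by hot stream: Q = 121 × 14.3 × (300 − 166) = 231860 kJ/min
Energy balance on cold side (adiabatic exchanger): Q = ṁ_c·Cp_c·(T_c,out − T_c,in)
ṁ_c = 231860 / [1.76 × (91.3 − 43.8)] = 2773.4 kg/min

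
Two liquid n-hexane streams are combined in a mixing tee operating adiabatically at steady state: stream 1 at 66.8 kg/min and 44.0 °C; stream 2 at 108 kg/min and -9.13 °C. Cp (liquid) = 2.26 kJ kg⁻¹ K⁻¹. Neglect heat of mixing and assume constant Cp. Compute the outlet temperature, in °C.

T_out = 11.2 °C

Adiabatic, steady state ⇒ Σ ṁᵢCp,ᵢ(T_out − Tᵢ) = 0
T_out = Σ ṁᵢCp,ᵢTᵢ / Σ ṁᵢCp,ᵢ
      = 4414.1 / 395.05 = 11.174 °C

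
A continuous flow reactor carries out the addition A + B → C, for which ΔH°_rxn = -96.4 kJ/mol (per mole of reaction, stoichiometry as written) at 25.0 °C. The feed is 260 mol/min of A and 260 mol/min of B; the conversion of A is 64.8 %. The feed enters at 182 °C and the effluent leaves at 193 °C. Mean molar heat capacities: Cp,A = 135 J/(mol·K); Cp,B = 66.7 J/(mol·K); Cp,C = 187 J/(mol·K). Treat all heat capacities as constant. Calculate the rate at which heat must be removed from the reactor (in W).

Extent of reaction ξ = 0.648 × 260 = 168.48 mol/min
Reaction term: ξ·ΔH°_rxn = 168.48 × -96.4 = -16241 kJ/min
Sensible, feed 182→25 °C: -8233.4 kJ/min
Outlet flows (mol/min): A 91.52, B 91.52, C 168.48
Sensible, products 25→193 °C: 8394.2 kJ/min
Q = ΔH = -16081 kJ/min = -268.01 kW
Heat removed = 268010 W

Q_out = 268000 W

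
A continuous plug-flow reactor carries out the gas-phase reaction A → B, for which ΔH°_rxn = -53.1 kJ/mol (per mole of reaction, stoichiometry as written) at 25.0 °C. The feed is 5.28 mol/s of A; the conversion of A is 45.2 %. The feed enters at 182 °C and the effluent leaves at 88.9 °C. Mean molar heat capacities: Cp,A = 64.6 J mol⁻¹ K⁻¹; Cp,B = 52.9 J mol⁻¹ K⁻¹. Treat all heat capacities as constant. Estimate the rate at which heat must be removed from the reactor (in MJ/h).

Q_out = 577 MJ/h

Extent of reaction ξ = 0.452 × 5.28 = 2.3866 mol/s
Reaction term: ξ·ΔH°_rxn = 2.3866 × -53.1 = -126.73 kJ/s
Sensible, feed 182→25 °C: -53.551 kJ/s
Outlet flows (mol/s): A 2.8934, B 2.3866
Sensible, products 25→88.9 °C: 20.011 kJ/s
Q = ΔH = -160.27 kJ/s = -160.27 kW
Heat removed = 576.96 MJ/h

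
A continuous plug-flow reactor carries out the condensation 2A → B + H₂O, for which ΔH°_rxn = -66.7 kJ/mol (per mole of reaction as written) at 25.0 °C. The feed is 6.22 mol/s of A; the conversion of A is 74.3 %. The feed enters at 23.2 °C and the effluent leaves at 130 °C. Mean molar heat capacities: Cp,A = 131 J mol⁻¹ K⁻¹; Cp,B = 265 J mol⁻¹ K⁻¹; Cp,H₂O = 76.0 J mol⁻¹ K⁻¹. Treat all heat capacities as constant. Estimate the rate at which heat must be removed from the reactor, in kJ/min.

Q_out = 2880 kJ/min

Extent of reaction ξ = 0.743 × 6.22 / 2 = 2.3107 mol/s
Reaction term: ξ·ΔH°_rxn = 2.3107 × -66.7 = -154.13 kJ/s
Sensible, feed 23.2→25 °C: 1.4667 kJ/s
Outlet flows (mol/s): A 1.5985, B 2.3107, H₂O 2.3107
Sensible, products 25→130 °C: 104.72 kJ/s
Q = ΔH = -47.935 kJ/s = -47.935 kW
Heat removed = 2876.1 kJ/min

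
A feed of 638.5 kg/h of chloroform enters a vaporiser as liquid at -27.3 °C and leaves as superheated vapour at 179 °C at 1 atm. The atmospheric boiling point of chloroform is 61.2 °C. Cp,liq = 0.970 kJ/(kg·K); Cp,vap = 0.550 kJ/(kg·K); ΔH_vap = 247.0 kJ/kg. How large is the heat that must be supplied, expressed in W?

liquid -27.3→61.2 °C: 85.845 kJ/kg
vaporisation at 61.2 °C: 247 kJ/kg
vapour 61.2→179 °C: 64.79 kJ/kg
Δh = 85.845 + 247 + 64.79 = 397.63 kJ/kg
Q = ṁ·Δh = 638.5 kg/h × 397.63 kJ/kg = 253890 kJ/h
|Q| = 70.525 kW = 70525 W

Q = 70500 W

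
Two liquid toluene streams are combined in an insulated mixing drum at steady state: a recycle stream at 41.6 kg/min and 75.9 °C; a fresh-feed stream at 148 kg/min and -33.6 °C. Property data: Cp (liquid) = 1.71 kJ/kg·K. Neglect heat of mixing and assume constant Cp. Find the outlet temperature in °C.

Energy balance with Q = 0: Σ ṁᵢCp,ᵢ(T_out − Tᵢ) = 0
T_out = Σ ṁᵢCp,ᵢTᵢ / Σ ṁᵢCp,ᵢ
      = -3104.3 / 324.22 = -9.5747 °C

T_out = -9.57 °C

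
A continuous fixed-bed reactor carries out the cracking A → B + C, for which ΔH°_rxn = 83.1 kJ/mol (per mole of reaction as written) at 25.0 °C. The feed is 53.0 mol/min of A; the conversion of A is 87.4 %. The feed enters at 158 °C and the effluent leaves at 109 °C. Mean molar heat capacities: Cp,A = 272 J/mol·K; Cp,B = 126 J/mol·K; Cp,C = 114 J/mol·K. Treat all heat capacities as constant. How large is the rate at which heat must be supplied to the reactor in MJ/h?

Q_in = 181 MJ/h

Extent of reaction ξ = 0.874 × 53.0 = 46.322 mol/min
Reaction term: ξ·ΔH°_rxn = 46.322 × 83.1 = 3849.4 kJ/min
Sensible, feed 158→25 °C: -1917.3 kJ/min
Outlet flows (mol/min): A 6.678, B 46.322, C 46.322
Sensible, products 25→109 °C: 1086.4 kJ/min
Q = ΔH = 3018.5 kJ/min = 50.308 kW
Heat supplied = 181.11 MJ/h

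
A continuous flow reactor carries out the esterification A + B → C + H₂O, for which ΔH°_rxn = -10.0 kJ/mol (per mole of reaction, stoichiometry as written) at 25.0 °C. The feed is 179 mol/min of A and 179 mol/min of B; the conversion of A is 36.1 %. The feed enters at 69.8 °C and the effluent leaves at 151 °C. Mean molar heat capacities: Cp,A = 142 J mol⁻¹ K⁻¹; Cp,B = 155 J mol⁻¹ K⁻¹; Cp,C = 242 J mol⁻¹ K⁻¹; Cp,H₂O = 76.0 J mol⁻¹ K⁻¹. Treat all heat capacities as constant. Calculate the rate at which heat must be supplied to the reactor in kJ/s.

Extent of reaction ξ = 0.361 × 179 = 64.619 mol/min
Reaction term: ξ·ΔH°_rxn = 64.619 × -10.0 = -646.19 kJ/min
Sensible, feed 69.8→25 °C: -2381.7 kJ/min
Outlet flows (mol/min): A 114.38, B 114.38, C 64.619, H₂O 64.619
Sensible, products 25→151 °C: 6869.5 kJ/min
Q = ΔH = 3841.6 kJ/min = 64.027 kW
Heat supplied = 64.027 kJ/s

Q_in = 64.0 kJ/s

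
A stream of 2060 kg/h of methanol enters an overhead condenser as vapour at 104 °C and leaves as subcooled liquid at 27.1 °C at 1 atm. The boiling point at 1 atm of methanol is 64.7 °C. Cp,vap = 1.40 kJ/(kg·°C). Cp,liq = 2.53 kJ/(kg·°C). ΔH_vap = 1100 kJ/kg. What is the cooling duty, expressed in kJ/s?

vapour 104→64.7 °C: -55.02 kJ/kg
condensation at 64.7 °C: -1100 kJ/kg
liquid 64.7→27.1 °C: -95.128 kJ/kg
Δh = -55.02 + -1100 + -95.128 = -1250.1 kJ/kg
Q = ṁ·Δh = 2060 kg/h × -1250.1 kJ/kg = -2.5753e+06 kJ/h
|Q| = 715.36 kW

Q_c = 715 kJ/s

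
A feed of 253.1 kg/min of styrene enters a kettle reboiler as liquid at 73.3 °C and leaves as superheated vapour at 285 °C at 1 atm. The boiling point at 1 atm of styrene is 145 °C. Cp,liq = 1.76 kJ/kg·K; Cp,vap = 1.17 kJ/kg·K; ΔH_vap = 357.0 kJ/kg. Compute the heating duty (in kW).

liquid 73.3→145 °C: 126.19 kJ/kg
vaporisation at 145 °C: 357 kJ/kg
vapour 145→285 °C: 163.8 kJ/kg
Δh = 126.19 + 357 + 163.8 = 646.99 kJ/kg
Q = ṁ·Δh = 253.1 kg/min × 646.99 kJ/kg = 163750 kJ/min
|Q| = 2729.2 kW

Q = 2730 kW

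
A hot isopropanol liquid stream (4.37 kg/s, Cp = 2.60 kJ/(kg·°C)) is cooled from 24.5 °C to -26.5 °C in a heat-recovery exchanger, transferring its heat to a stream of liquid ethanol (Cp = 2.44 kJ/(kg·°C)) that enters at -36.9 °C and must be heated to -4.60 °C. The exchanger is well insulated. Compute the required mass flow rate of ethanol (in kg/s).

Heat released by hot stream: Q = 4.37 × 2.60 × (24.5 − -26.5) = 579.46 kJ/s
Energy balance on cold side (adiabatic exchanger): Q = ṁ_c·Cp_c·(T_c,out − T_c,in)
ṁ_c = 579.46 / [2.44 × (-4.60 − -36.9)] = 7.3525 kg/s

ṁ_c = 7.35 kg/s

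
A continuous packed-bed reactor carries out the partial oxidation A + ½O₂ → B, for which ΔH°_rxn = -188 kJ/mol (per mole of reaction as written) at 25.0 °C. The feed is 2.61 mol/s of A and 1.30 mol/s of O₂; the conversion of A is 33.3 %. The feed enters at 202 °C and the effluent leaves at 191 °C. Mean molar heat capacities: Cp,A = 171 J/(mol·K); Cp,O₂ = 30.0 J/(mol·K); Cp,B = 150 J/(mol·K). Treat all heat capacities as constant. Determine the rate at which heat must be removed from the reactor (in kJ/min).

Q_out = 10400 kJ/min

Extent of reaction ξ = 0.333 × 2.61 = 0.86913 mol/s
Reaction term: ξ·ΔH°_rxn = 0.86913 × -188 = -163.4 kJ/s
Sensible, feed 202→25 °C: -85.9 kJ/s
Outlet flows (mol/s): A 1.7409, O₂ 0.86544, B 0.86913
Sensible, products 25→191 °C: 75.368 kJ/s
Q = ΔH = -173.93 kJ/s = -173.93 kW
Heat removed = 10436 kJ/min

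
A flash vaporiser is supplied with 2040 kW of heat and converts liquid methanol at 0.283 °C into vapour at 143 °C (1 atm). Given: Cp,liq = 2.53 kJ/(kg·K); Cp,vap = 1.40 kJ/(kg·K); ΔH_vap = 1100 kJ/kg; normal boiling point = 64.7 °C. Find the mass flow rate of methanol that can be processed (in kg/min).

ṁ = 89.2 kg/min

Δh = 2.53×(64.7−0.283) + 1100 + 1.40×(143−64.7) = 1372.6 kJ/kg
Q = 2040 kW = 2040 kJ/s = 122400 kJ/min
ṁ = Q/Δh = 122400 / 1372.6 = 89.174 kg/min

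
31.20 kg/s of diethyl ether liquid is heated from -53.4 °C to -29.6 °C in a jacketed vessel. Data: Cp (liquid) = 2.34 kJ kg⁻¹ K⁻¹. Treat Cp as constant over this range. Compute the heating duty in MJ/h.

Q = 6260 MJ/h

Q = ṁ·Cp·ΔT = 31.20 × 2.34 × (-29.6 − -53.4) = 1737.6 kJ/s
Heating duty = 6255.3 MJ/h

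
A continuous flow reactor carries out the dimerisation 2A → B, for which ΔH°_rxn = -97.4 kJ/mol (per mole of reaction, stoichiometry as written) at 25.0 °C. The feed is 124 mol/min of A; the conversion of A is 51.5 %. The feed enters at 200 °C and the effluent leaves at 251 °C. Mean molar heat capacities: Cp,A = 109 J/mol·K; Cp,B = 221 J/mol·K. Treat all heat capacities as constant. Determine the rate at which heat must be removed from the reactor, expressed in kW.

Q_out = 40.0 kW

Extent of reaction ξ = 0.515 × 124 / 2 = 31.93 mol/min
Reaction term: ξ·ΔH°_rxn = 31.93 × -97.4 = -3110 kJ/min
Sensible, feed 200→25 °C: -2365.3 kJ/min
Outlet flows (mol/min): A 60.14, B 31.93
Sensible, products 25→251 °C: 3076.3 kJ/min
Q = ΔH = -2399 kJ/min = -39.984 kW
Heat removed = 39.984 kW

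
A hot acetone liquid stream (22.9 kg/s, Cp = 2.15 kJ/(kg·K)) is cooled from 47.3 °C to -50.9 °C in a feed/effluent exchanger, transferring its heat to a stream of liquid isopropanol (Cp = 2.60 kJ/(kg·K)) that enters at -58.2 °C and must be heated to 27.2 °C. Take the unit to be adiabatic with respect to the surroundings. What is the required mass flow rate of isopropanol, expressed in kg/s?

Heat released by hot stream: Q = 22.9 × 2.15 × (47.3 − -50.9) = 4834.9 kJ/s
Energy balance on cold side (adiabatic exchanger): Q = ṁ_c·Cp_c·(T_c,out − T_c,in)
ṁ_c = 4834.9 / [2.60 × (27.2 − -58.2)] = 21.775 kg/s

ṁ_c = 21.8 kg/s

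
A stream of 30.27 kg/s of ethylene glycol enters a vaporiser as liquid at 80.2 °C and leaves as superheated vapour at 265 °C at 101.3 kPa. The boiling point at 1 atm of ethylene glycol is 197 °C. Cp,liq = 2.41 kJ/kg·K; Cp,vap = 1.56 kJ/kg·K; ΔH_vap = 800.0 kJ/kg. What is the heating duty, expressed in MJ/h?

Q = 129000 MJ/h

liquid 80.2→197 °C: 281.49 kJ/kg
vaporisation at 197 °C: 800 kJ/kg
vapour 197→265 °C: 106.08 kJ/kg
Δh = 281.49 + 800 + 106.08 = 1187.6 kJ/kg
Q = ṁ·Δh = 30.27 kg/s × 1187.6 kJ/kg = 35948 kJ/s
|Q| = 35948 kW = 129410 MJ/h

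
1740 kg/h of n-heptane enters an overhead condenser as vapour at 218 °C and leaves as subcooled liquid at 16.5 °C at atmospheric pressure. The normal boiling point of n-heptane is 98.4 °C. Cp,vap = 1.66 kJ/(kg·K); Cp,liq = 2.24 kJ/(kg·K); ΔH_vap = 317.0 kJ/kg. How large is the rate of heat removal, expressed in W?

Q_c = 338000 W

vapour 218→98.4 °C: -198.54 kJ/kg
condensation at 98.4 °C: -317 kJ/kg
liquid 98.4→16.5 °C: -183.46 kJ/kg
Δh = -198.54 + -317 + -183.46 = -698.99 kJ/kg
Q = ṁ·Δh = 1740 kg/h × -698.99 kJ/kg = -1.2162e+06 kJ/h
|Q| = 337.85 kW = 337850 W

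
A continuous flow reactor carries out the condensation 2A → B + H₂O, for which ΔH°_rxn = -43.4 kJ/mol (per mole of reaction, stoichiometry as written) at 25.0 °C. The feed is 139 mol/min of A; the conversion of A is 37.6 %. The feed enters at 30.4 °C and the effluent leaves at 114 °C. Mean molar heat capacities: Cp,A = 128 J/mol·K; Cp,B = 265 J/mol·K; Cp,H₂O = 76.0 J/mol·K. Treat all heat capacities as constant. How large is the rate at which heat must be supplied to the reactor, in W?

Extent of reaction ξ = 0.376 × 139 / 2 = 26.132 mol/min
Reaction term: ξ·ΔH°_rxn = 26.132 × -43.4 = -1134.1 kJ/min
Sensible, feed 30.4→25 °C: -96.077 kJ/min
Outlet flows (mol/min): A 86.736, B 26.132, H₂O 26.132
Sensible, products 25→114 °C: 1781.2 kJ/min
Q = ΔH = 550.97 kJ/min = 9.1828 kW
Heat supplied = 9182.8 W

Q_in = 9180 W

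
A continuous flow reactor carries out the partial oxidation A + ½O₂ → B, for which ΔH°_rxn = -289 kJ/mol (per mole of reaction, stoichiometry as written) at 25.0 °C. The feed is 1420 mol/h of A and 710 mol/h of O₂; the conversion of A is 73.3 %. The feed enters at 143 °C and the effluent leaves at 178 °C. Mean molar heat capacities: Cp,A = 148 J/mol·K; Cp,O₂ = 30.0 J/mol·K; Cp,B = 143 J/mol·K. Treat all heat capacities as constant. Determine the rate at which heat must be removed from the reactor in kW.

Q_out = 82.2 kW

Extent of reaction ξ = 0.733 × 1420 = 1040.9 mol/h
Reaction term: ξ·ΔH°_rxn = 1040.9 × -289 = -300810 kJ/h
Sensible, feed 143→25 °C: -27312 kJ/h
Outlet flows (mol/h): A 379.14, O₂ 189.57, B 1040.9
Sensible, products 25→178 °C: 32228 kJ/h
Q = ΔH = -295890 kJ/h = -82.192 kW
Heat removed = 82.192 kW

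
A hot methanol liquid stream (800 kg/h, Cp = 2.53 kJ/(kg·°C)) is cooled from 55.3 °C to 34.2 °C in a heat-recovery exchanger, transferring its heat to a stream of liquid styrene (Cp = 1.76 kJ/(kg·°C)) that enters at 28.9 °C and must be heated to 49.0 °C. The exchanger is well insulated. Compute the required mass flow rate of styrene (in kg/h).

Heat released by hot stream: Q = 800 × 2.53 × (55.3 − 34.2) = 42706 kJ/h
Energy balance on cold side (adiabatic exchanger): Q = ṁ_c·Cp_c·(T_c,out − T_c,in)
ṁ_c = 42706 / [1.76 × (49.0 − 28.9)] = 1207.2 kg/h

ṁ_c = 1210 kg/h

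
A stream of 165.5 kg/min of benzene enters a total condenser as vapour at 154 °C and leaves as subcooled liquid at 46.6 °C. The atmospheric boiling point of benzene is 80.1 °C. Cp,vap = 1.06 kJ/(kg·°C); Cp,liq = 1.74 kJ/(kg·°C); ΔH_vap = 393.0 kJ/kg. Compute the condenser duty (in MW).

Q_c = 1.46 MW

vapour 154→80.1 °C: -78.334 kJ/kg
condensation at 80.1 °C: -393 kJ/kg
liquid 80.1→46.6 °C: -58.29 kJ/kg
Δh = -78.334 + -393 + -58.29 = -529.62 kJ/kg
Q = ṁ·Δh = 165.5 kg/min × -529.62 kJ/kg = -87653 kJ/min
|Q| = 1460.9 kW = 1.4609 MW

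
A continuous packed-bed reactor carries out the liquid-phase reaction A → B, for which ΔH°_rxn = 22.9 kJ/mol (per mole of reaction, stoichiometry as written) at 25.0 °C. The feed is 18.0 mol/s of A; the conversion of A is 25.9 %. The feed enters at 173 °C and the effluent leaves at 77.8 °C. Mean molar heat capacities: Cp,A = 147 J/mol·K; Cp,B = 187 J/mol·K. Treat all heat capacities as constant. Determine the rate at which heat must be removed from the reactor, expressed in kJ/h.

Q_out = 487000 kJ/h

Extent of reaction ξ = 0.259 × 18.0 = 4.662 mol/s
Reaction term: ξ·ΔH°_rxn = 4.662 × 22.9 = 106.76 kJ/s
Sensible, feed 173→25 °C: -391.61 kJ/s
Outlet flows (mol/s): A 13.338, B 4.662
Sensible, products 25→77.8 °C: 149.55 kJ/s
Q = ΔH = -135.29 kJ/s = -135.29 kW
Heat removed = 487060 kJ/h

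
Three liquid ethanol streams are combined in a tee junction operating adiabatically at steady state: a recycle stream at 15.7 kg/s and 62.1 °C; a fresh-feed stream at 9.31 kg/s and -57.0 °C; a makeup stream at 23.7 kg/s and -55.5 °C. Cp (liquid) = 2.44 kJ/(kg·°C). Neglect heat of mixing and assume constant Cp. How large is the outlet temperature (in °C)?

T_out = -17.9 °C

Energy balance with Q = 0: Σ ṁᵢCp,ᵢ(T_out − Tᵢ) = 0
T_out = Σ ṁᵢCp,ᵢTᵢ / Σ ṁᵢCp,ᵢ
      = -2125.4 / 118.85 = -17.882 °C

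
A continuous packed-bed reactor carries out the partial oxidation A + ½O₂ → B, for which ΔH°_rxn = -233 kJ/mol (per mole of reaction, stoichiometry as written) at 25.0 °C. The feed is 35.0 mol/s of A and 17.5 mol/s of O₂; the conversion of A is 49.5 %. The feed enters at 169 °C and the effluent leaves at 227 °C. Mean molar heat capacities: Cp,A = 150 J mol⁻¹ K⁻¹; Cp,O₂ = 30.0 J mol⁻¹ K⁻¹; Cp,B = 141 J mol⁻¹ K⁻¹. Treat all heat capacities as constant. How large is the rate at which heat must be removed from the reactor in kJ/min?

Extent of reaction ξ = 0.495 × 35.0 = 17.325 mol/s
Reaction term: ξ·ΔH°_rxn = 17.325 × -233 = -4036.7 kJ/s
Sensible, feed 169→25 °C: -831.6 kJ/s
Outlet flows (mol/s): A 17.675, O₂ 8.8375, B 17.325
Sensible, products 25→227 °C: 1082.6 kJ/s
Q = ΔH = -3785.8 kJ/s = -3785.8 kW
Heat removed = 227150 kJ/min

Q_out = 227000 kJ/min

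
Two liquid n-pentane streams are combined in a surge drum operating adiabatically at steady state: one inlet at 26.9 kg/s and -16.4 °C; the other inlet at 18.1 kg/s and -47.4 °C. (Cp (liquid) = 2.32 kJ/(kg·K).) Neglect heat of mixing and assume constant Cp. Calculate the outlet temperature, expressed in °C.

T_out = -28.9 °C

Energy balance with Q = 0: Σ ṁᵢCp,ᵢ(T_out − Tᵢ) = 0
T_out = Σ ṁᵢCp,ᵢTᵢ / Σ ṁᵢCp,ᵢ
      = -3013.9 / 104.4 = -28.869 °C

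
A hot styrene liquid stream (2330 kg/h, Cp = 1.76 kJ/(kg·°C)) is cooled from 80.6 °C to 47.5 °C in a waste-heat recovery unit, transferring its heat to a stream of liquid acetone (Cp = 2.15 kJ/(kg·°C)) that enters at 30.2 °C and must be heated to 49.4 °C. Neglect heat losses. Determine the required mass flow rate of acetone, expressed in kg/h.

ṁ_c = 3290 kg/h

Heat released by hot stream: Q = 2330 × 1.76 × (80.6 − 47.5) = 135740 kJ/h
Energy balance on cold side (adiabatic exchanger): Q = ṁ_c·Cp_c·(T_c,out − T_c,in)
ṁ_c = 135740 / [2.15 × (49.4 − 30.2)] = 3288.2 kg/h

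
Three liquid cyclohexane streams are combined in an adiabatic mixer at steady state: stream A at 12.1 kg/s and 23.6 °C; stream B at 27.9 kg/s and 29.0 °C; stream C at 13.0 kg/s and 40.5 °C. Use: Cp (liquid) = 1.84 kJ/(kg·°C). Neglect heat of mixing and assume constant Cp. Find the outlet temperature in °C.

T_out = 30.6 °C

No heat crosses the boundary, so H_out = H_in.
T_out = Σ ṁᵢCp,ᵢTᵢ / Σ ṁᵢCp,ᵢ
      = 2982.9 / 97.52 = 30.588 °C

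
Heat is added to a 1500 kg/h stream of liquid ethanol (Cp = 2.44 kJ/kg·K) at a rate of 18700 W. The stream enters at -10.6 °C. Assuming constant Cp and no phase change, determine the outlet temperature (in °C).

Q = 18700 W = 67320 kJ/h
ΔT = Q/(ṁ·Cp) = 67320/(1500×2.44) = 18.393 K
T_out = -10.6 + 18.393 = 7.7934 °C

T_out = 7.79 °C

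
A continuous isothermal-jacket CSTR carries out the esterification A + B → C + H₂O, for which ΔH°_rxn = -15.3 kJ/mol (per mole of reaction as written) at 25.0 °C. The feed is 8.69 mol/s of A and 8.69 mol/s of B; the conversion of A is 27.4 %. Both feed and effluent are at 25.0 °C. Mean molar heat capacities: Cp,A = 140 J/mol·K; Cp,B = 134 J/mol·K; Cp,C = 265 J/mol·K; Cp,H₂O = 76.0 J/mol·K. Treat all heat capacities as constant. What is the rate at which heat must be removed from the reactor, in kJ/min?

Extent of reaction ξ = 0.274 × 8.69 = 2.3811 mol/s
Reaction term: ξ·ΔH°_rxn = 2.3811 × -15.3 = -36.43 kJ/s
Q = ΔH = -36.43 kJ/s = -36.43 kW
Heat removed = 2185.8 kJ/min

Q_out = 2190 kJ/min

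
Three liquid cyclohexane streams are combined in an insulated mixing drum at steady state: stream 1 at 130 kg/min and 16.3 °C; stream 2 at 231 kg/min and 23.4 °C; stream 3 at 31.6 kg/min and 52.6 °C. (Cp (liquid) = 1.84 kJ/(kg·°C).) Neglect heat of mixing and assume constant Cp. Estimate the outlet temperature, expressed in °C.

No heat crosses the boundary, so H_out = H_in.
T_out = Σ ṁᵢCp,ᵢTᵢ / Σ ṁᵢCp,ᵢ
      = 16903 / 722.38 = 23.399 °C

T_out = 23.4 °C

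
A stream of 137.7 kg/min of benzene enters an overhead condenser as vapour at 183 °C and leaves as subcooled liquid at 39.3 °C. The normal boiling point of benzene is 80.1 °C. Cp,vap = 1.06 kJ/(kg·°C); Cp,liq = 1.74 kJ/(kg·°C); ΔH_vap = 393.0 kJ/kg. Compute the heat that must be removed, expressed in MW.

vapour 183→80.1 °C: -109.07 kJ/kg
condensation at 80.1 °C: -393 kJ/kg
liquid 80.1→39.3 °C: -70.992 kJ/kg
Δh = -109.07 + -393 + -70.992 = -573.07 kJ/kg
Q = ṁ·Δh = 137.7 kg/min × -573.07 kJ/kg = -78911 kJ/min
|Q| = 1315.2 kW = 1.3152 MW

Q_c = 1.32 MW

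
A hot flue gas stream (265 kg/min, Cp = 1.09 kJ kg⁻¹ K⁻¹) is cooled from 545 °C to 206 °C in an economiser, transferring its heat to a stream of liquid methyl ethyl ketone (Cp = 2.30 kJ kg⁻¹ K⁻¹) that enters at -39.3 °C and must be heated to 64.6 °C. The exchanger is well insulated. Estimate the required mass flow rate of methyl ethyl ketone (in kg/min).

ṁ_c = 410 kg/min

Heat released by hot stream: Q = 265 × 1.09 × (545 − 206) = 97920 kJ/min
Energy balance on cold side (adiabatic exchanger): Q = ṁ_c·Cp_c·(T_c,out − T_c,in)
ṁ_c = 97920 / [2.30 × (64.6 − -39.3)] = 409.76 kg/min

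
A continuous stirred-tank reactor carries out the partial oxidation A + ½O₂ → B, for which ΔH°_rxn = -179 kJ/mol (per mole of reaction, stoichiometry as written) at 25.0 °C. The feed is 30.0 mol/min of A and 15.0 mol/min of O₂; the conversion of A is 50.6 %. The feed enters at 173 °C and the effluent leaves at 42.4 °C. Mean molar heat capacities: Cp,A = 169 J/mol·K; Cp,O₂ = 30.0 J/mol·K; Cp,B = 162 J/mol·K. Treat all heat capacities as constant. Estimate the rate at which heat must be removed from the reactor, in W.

Extent of reaction ξ = 0.506 × 30.0 = 15.18 mol/min
Reaction term: ξ·ΔH°_rxn = 15.18 × -179 = -2717.2 kJ/min
Sensible, feed 173→25 °C: -816.96 kJ/min
Outlet flows (mol/min): A 14.82, O₂ 7.41, B 15.18
Sensible, products 25→42.4 °C: 90.237 kJ/min
Q = ΔH = -3443.9 kJ/min = -57.399 kW
Heat removed = 57399 W

Q_out = 57400 W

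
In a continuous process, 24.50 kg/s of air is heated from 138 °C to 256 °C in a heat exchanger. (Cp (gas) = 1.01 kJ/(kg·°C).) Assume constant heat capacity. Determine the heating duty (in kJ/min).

Q = ṁ·Cp·ΔT = 24.50 × 1.01 × (256 − 138) = 2919.9 kJ/s
Heating duty = 175190 kJ/min

Q = 175000 kJ/min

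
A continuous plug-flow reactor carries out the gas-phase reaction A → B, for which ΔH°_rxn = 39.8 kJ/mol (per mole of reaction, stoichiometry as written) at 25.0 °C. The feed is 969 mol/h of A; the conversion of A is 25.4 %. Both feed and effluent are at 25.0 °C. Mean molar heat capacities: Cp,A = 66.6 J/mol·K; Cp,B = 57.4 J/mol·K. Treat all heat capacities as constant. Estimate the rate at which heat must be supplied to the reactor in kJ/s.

Q_in = 2.72 kJ/s

Extent of reaction ξ = 0.254 × 969 = 246.13 mol/h
Reaction term: ξ·ΔH°_rxn = 246.13 × 39.8 = 9795.8 kJ/h
Q = ΔH = 9795.8 kJ/h = 2.7211 kW
Heat supplied = 2.7211 kJ/s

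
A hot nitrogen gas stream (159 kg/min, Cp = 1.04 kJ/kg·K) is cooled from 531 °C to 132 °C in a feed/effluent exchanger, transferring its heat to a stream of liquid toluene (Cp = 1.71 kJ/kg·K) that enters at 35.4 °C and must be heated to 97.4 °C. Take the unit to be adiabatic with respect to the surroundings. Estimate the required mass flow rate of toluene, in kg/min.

ṁ_c = 622 kg/min

Heat released by hot stream: Q = 159 × 1.04 × (531 − 132) = 65979 kJ/min
Energy balance on cold side (adiabatic exchanger): Q = ṁ_c·Cp_c·(T_c,out − T_c,in)
ṁ_c = 65979 / [1.71 × (97.4 − 35.4)] = 622.32 kg/min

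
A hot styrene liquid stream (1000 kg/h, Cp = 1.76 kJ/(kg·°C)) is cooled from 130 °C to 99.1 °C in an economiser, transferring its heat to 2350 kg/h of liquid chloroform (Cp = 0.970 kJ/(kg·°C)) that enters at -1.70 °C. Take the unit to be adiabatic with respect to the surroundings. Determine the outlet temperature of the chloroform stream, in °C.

T_c,out = 22.2 °C

Heat released by hot stream: Q = 1000 × 1.76 × (130 − 99.1) = 54384 kJ/h
Energy balance on cold side (adiabatic exchanger): Q = ṁ_c·Cp_c·(T_c,out − T_c,in)
T_c,out = -1.70 + 54384/(2350 × 0.970) = 22.158 °C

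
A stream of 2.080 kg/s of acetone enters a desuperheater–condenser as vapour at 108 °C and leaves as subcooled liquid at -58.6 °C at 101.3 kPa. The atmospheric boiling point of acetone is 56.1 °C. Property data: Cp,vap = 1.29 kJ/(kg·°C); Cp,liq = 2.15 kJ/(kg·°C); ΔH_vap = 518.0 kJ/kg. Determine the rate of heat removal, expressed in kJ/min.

Q_c = 104000 kJ/min

vapour 108→56.1 °C: -66.951 kJ/kg
condensation at 56.1 °C: -518 kJ/kg
liquid 56.1→-58.6 °C: -246.6 kJ/kg
Δh = -66.951 + -518 + -246.6 = -831.56 kJ/kg
Q = ṁ·Δh = 2.080 kg/s × -831.56 kJ/kg = -1729.6 kJ/s
|Q| = 1729.6 kW = 103780 kJ/min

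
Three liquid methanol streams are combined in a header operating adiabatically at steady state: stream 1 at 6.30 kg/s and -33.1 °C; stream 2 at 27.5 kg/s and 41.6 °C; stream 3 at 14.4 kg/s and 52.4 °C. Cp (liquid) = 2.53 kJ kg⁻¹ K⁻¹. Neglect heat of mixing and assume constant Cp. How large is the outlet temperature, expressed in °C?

T_out = 35.1 °C

No heat crosses the boundary, so H_out = H_in.
Σ ṁᵢCp,ᵢTᵢ = 6.30×2.53×-33.1 + 27.5×2.53×41.6 + 14.4×2.53×52.4 = 4275.8
Σ ṁᵢCp,ᵢ = 6.30×2.53 + 27.5×2.53 + 14.4×2.53 = 121.95
T_out = 4275.8 / 121.95 = 35.063 °C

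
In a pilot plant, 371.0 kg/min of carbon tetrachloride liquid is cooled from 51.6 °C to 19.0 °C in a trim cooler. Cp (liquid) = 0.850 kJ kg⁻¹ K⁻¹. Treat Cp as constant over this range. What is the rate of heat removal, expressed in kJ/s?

Q = ṁ·Cp·ΔT = 371.0 × 0.850 × (19.0 − 51.6) = -10280 kJ/min
Converting: 10280 / 60 s = 171.34 kW

Q_c = 171 kJ/s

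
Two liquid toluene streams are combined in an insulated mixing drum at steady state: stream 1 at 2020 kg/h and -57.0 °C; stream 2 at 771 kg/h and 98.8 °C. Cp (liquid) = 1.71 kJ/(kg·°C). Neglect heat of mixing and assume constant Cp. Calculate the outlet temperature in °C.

T_out = -14.0 °C

No heat crosses the boundary, so H_out = H_in.
T_out = Σ ṁᵢCp,ᵢTᵢ / Σ ṁᵢCp,ᵢ
      = -66630 / 4772.6 = -13.961 °C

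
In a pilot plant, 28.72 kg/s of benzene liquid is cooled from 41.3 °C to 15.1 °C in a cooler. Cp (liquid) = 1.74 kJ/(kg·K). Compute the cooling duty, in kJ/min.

Q = ṁ·Cp·ΔT = 28.72 × 1.74 × (15.1 − 41.3) = -1309.3 kJ/s
Cooling duty = 78557 kJ/min

Q_c = 78600 kJ/min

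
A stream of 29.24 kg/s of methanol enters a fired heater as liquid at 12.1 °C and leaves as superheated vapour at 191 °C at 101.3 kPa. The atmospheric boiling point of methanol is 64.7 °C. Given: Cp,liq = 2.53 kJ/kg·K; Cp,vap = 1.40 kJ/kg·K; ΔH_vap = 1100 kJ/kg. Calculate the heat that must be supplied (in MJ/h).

Q = 148000 MJ/h

liquid 12.1→64.7 °C: 133.08 kJ/kg
vaporisation at 64.7 °C: 1100 kJ/kg
vapour 64.7→191 °C: 176.82 kJ/kg
Δh = 133.08 + 1100 + 176.82 = 1409.9 kJ/kg
Q = ṁ·Δh = 29.24 kg/s × 1409.9 kJ/kg = 41225 kJ/s
|Q| = 41225 kW = 148410 MJ/h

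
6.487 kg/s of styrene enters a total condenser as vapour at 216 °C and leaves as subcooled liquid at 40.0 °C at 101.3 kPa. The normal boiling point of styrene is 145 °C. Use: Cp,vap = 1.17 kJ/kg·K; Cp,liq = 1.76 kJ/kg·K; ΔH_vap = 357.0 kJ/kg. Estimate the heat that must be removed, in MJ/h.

vapour 216→145 °C: -83.07 kJ/kg
condensation at 145 °C: -357 kJ/kg
liquid 145→40.0 °C: -184.8 kJ/kg
Δh = -83.07 + -357 + -184.8 = -624.87 kJ/kg
Q = ṁ·Δh = 6.487 kg/s × -624.87 kJ/kg = -4053.5 kJ/s
|Q| = 4053.5 kW = 14593 MJ/h

Q_c = 14600 MJ/h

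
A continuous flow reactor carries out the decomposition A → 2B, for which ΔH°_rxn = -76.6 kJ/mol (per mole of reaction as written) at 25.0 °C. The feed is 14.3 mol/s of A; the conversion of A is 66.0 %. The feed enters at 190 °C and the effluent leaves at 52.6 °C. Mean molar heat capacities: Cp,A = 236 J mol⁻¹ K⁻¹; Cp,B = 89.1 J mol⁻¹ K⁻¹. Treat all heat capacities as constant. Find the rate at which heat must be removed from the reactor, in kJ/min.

Q_out = 72100 kJ/min

Extent of reaction ξ = 0.660 × 14.3 = 9.438 mol/s
Reaction term: ξ·ΔH°_rxn = 9.438 × -76.6 = -722.95 kJ/s
Sensible, feed 190→25 °C: -556.84 kJ/s
Outlet flows (mol/s): A 4.862, B 18.876
Sensible, products 25→52.6 °C: 78.088 kJ/s
Q = ΔH = -1201.7 kJ/s = -1201.7 kW
Heat removed = 72102 kJ/min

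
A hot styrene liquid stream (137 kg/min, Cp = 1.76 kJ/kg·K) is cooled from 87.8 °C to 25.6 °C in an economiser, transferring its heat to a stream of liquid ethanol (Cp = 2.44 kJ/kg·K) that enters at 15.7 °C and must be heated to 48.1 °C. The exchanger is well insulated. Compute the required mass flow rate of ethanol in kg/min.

Heat released by hot stream: Q = 137 × 1.76 × (87.8 − 25.6) = 14998 kJ/min
Energy balance on cold side (adiabatic exchanger): Q = ṁ_c·Cp_c·(T_c,out − T_c,in)
ṁ_c = 14998 / [2.44 × (48.1 − 15.7)] = 189.71 kg/min

ṁ_c = 190 kg/min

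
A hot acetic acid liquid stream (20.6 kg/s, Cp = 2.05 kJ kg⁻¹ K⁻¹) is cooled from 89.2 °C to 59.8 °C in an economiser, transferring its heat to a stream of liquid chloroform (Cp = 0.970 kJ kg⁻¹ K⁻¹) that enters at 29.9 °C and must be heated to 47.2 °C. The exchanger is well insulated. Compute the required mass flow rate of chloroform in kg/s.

Heat released by hot stream: Q = 20.6 × 2.05 × (89.2 − 59.8) = 1241.6 kJ/s
Energy balance on cold side (adiabatic exchanger): Q = ṁ_c·Cp_c·(T_c,out − T_c,in)
ṁ_c = 1241.6 / [0.970 × (47.2 − 29.9)] = 73.986 kg/s

ṁ_c = 74.0 kg/s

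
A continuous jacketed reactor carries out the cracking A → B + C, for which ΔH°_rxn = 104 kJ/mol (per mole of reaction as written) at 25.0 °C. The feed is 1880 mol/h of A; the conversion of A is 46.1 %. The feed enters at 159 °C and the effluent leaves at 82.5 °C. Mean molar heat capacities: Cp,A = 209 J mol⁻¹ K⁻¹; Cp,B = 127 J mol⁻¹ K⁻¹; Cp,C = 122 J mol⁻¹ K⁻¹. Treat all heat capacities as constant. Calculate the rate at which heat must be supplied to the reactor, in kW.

Extent of reaction ξ = 0.461 × 1880 = 866.68 mol/h
Reaction term: ξ·ΔH°_rxn = 866.68 × 104 = 90135 kJ/h
Sensible, feed 159→25 °C: -52651 kJ/h
Outlet flows (mol/h): A 1013.3, B 866.68, C 866.68
Sensible, products 25→82.5 °C: 24586 kJ/h
Q = ΔH = 62070 kJ/h = 17.242 kW
Heat supplied = 17.242 kW

Q_in = 17.2 kW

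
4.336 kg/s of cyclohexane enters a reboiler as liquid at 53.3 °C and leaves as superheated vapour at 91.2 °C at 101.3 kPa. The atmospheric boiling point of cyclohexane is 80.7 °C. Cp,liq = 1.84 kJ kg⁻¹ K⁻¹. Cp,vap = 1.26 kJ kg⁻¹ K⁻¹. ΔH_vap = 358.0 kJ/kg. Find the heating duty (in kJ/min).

Q = 110000 kJ/min

liquid 53.3→80.7 °C: 50.416 kJ/kg
vaporisation at 80.7 °C: 358 kJ/kg
vapour 80.7→91.2 °C: 13.23 kJ/kg
Δh = 50.416 + 358 + 13.23 = 421.65 kJ/kg
Q = ṁ·Δh = 4.336 kg/s × 421.65 kJ/kg = 1828.3 kJ/s
|Q| = 1828.3 kW = 109700 kJ/min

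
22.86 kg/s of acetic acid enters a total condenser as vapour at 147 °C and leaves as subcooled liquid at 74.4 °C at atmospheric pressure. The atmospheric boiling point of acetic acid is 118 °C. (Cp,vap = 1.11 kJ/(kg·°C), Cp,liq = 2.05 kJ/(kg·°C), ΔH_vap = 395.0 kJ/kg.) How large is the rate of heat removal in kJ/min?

Q_c = 709000 kJ/min

vapour 147→118 °C: -32.19 kJ/kg
condensation at 118 °C: -395 kJ/kg
liquid 118→74.4 °C: -89.38 kJ/kg
Δh = -32.19 + -395 + -89.38 = -516.57 kJ/kg
Q = ṁ·Δh = 22.86 kg/s × -516.57 kJ/kg = -11809 kJ/s
|Q| = 11809 kW = 708530 kJ/min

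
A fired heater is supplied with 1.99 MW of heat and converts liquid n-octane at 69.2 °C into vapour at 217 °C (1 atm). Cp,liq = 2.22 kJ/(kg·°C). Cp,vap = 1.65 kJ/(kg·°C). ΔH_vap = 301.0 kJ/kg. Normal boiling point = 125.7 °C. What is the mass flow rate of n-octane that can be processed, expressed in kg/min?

Δh = 2.22×(125.7−69.2) + 301.0 + 1.65×(217−125.7) = 577.08 kJ/kg
Q = 1.99 MW = 1990 kJ/s = 119400 kJ/min
ṁ = Q/Δh = 119400 / 577.08 = 206.91 kg/min

ṁ = 207 kg/min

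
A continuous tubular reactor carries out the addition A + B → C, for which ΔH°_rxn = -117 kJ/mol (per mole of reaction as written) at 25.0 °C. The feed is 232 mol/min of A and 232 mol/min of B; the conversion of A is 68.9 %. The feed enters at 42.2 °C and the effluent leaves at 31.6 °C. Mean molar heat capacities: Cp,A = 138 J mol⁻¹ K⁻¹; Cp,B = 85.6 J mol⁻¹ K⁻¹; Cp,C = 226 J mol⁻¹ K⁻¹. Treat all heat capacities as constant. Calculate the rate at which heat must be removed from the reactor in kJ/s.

Q_out = 321 kJ/s

Extent of reaction ξ = 0.689 × 232 = 159.85 mol/min
Reaction term: ξ·ΔH°_rxn = 159.85 × -117 = -18702 kJ/min
Sensible, feed 42.2→25 °C: -892.25 kJ/min
Outlet flows (mol/min): A 72.152, B 72.152, C 159.85
Sensible, products 25→31.6 °C: 344.91 kJ/min
Q = ΔH = -19250 kJ/min = -320.83 kW
Heat removed = 320.83 kJ/s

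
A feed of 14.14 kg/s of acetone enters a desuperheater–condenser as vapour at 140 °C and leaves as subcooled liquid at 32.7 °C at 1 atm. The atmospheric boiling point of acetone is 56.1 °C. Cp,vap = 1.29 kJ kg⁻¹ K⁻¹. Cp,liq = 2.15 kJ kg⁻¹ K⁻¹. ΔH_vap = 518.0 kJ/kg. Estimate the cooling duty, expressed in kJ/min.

vapour 140→56.1 °C: -108.23 kJ/kg
condensation at 56.1 °C: -518 kJ/kg
liquid 56.1→32.7 °C: -50.31 kJ/kg
Δh = -108.23 + -518 + -50.31 = -676.54 kJ/kg
Q = ṁ·Δh = 14.14 kg/s × -676.54 kJ/kg = -9566.3 kJ/s
|Q| = 9566.3 kW = 573980 kJ/min

Q_c = 574000 kJ/min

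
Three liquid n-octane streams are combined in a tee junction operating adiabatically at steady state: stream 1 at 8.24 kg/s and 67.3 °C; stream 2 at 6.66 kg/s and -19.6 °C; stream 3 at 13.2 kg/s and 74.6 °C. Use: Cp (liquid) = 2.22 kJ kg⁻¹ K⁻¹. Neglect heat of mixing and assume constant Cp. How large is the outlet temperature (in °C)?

T_out = 50.1 °C

Energy balance with Q = 0: Σ ṁᵢCp,ᵢ(T_out − Tᵢ) = 0
Σ ṁᵢCp,ᵢTᵢ = 8.24×2.22×67.3 + 6.66×2.22×-19.6 + 13.2×2.22×74.6 = 3127.4
Σ ṁᵢCp,ᵢ = 8.24×2.22 + 6.66×2.22 + 13.2×2.22 = 62.382
T_out = 3127.4 / 62.382 = 50.133 °C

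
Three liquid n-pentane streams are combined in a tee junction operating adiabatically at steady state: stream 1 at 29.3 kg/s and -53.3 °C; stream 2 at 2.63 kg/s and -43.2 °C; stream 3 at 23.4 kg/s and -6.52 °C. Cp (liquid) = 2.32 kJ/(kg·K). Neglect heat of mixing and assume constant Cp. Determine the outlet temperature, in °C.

T_out = -33.0 °C

No heat crosses the boundary, so H_out = H_in.
T_out = Σ ṁᵢCp,ᵢTᵢ / Σ ṁᵢCp,ᵢ
      = -4240.7 / 128.37 = -33.036 °C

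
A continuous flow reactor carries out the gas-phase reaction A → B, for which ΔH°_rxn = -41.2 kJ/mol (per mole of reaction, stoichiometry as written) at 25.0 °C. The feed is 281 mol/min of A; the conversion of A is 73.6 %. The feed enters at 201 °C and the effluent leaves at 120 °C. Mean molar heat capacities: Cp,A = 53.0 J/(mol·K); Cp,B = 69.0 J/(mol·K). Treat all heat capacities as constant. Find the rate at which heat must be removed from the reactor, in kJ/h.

Q_out = 565000 kJ/h

Extent of reaction ξ = 0.736 × 281 = 206.82 mol/min
Reaction term: ξ·ΔH°_rxn = 206.82 × -41.2 = -8520.8 kJ/min
Sensible, feed 201→25 °C: -2621.2 kJ/min
Outlet flows (mol/min): A 74.184, B 206.82
Sensible, products 25→120 °C: 1729.2 kJ/min
Q = ΔH = -9412.8 kJ/min = -156.88 kW
Heat removed = 564770 kJ/h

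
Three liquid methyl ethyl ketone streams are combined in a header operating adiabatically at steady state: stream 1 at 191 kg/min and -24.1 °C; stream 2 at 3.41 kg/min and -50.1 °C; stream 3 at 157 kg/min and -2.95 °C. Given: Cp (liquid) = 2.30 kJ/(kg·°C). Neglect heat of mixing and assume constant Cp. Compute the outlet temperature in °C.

T_out = -14.9 °C

Energy balance with Q = 0: Σ ṁᵢCp,ᵢ(T_out − Tᵢ) = 0
T_out = Σ ṁᵢCp,ᵢTᵢ / Σ ṁᵢCp,ᵢ
      = -12045 / 808.24 = -14.903 °C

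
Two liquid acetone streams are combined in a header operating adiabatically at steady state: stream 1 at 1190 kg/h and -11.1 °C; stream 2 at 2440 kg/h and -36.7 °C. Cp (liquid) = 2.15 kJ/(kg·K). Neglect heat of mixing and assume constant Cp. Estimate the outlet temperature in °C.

Energy balance with Q = 0: Σ ṁᵢCp,ᵢ(T_out − Tᵢ) = 0
Σ ṁᵢCp,ᵢTᵢ = 1190×2.15×-11.1 + 2440×2.15×-36.7 = -220930
Σ ṁᵢCp,ᵢ = 1190×2.15 + 2440×2.15 = 7804.5
T_out = -220930 / 7804.5 = -28.308 °C

T_out = -28.3 °C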